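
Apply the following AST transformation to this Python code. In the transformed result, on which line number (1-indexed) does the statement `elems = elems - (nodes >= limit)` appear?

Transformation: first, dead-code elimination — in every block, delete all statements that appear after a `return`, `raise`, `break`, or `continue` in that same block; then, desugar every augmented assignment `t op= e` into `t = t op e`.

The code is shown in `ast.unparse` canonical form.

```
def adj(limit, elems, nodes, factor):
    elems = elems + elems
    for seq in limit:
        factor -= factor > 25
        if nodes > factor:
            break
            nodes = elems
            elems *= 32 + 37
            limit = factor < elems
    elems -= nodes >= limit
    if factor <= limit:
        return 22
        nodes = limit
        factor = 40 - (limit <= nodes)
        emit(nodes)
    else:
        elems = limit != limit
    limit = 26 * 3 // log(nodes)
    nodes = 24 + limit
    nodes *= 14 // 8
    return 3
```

7

Transformed code:
def adj(limit, elems, nodes, factor):
    elems = elems + elems
    for seq in limit:
        factor = factor - (factor > 25)
        if nodes > factor:
            break
    elems = elems - (nodes >= limit)
    if factor <= limit:
        return 22
    else:
        elems = limit != limit
    limit = 26 * 3 // log(nodes)
    nodes = 24 + limit
    nodes = nodes * (14 // 8)
    return 3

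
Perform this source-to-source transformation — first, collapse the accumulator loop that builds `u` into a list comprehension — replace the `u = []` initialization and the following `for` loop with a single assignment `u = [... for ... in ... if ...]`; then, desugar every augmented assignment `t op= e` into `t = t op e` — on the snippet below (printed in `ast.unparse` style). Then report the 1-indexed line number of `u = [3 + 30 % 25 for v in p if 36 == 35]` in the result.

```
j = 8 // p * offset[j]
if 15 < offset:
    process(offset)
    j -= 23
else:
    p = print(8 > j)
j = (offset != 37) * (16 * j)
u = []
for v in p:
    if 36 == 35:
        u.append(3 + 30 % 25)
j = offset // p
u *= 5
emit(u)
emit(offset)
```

8

Transformed code:
j = 8 // p * offset[j]
if 15 < offset:
    process(offset)
    j = j - 23
else:
    p = print(8 > j)
j = (offset != 37) * (16 * j)
u = [3 + 30 % 25 for v in p if 36 == 35]
j = offset // p
u = u * 5
emit(u)
emit(offset)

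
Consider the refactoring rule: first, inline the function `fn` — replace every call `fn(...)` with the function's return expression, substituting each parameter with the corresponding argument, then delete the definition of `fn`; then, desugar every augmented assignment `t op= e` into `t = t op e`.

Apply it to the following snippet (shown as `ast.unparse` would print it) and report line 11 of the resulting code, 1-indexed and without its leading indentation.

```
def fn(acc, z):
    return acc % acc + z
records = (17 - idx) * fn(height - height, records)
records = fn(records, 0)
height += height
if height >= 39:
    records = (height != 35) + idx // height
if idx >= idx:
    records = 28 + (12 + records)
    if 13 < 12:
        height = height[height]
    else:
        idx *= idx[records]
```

idx = idx * idx[records]

Transformed code:
records = (17 - idx) * ((height - height) % (height - height) + records)
records = records % records + 0
height = height + height
if height >= 39:
    records = (height != 35) + idx // height
if idx >= idx:
    records = 28 + (12 + records)
    if 13 < 12:
        height = height[height]
    else:
        idx = idx * idx[records]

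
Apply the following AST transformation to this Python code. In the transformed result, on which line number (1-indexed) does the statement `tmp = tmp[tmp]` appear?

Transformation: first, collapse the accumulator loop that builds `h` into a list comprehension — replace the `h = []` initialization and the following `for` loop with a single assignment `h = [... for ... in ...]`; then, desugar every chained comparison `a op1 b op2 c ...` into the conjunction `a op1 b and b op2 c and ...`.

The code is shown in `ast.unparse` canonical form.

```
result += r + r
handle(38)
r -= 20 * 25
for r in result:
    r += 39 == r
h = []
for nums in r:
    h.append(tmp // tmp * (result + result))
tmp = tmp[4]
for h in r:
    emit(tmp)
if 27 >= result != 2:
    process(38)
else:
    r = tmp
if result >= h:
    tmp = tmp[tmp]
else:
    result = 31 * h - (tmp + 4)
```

15

Transformed code:
result += r + r
handle(38)
r -= 20 * 25
for r in result:
    r += 39 == r
h = [tmp // tmp * (result + result) for nums in r]
tmp = tmp[4]
for h in r:
    emit(tmp)
if 27 >= result and result != 2:
    process(38)
else:
    r = tmp
if result >= h:
    tmp = tmp[tmp]
else:
    result = 31 * h - (tmp + 4)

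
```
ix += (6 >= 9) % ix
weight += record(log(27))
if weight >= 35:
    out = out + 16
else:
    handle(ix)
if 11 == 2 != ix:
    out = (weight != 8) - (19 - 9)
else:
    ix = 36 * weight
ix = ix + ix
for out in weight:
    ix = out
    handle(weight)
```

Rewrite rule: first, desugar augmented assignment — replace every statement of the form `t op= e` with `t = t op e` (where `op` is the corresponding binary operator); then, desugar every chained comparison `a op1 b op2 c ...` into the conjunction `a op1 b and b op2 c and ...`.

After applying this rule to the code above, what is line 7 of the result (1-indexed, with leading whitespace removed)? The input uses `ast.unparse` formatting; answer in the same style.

Transformed code:
ix = ix + (6 >= 9) % ix
weight = weight + record(log(27))
if weight >= 35:
    out = out + 16
else:
    handle(ix)
if 11 == 2 and 2 != ix:
    out = (weight != 8) - (19 - 9)
else:
    ix = 36 * weight
ix = ix + ix
for out in weight:
    ix = out
    handle(weight)

if 11 == 2 and 2 != ix:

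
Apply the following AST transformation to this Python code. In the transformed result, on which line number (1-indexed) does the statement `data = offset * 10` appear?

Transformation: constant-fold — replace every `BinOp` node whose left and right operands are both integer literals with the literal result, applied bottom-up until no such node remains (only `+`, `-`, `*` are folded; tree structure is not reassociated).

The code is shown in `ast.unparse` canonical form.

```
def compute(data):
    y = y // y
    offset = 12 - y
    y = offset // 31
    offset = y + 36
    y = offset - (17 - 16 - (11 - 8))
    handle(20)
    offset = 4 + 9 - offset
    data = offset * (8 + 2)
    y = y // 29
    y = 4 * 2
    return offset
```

9

Transformed code:
def compute(data):
    y = y // y
    offset = 12 - y
    y = offset // 31
    offset = y + 36
    y = offset - -2
    handle(20)
    offset = 13 - offset
    data = offset * 10
    y = y // 29
    y = 8
    return offset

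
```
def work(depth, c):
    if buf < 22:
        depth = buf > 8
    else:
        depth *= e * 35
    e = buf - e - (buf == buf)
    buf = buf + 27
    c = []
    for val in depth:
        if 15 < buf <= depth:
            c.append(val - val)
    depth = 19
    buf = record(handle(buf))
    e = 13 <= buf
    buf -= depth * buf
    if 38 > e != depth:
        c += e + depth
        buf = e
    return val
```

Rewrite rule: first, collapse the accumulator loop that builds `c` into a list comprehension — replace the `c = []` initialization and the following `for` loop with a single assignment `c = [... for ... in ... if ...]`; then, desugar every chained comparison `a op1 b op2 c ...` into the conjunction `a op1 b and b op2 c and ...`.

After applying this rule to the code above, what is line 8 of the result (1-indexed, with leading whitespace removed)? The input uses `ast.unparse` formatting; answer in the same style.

Transformed code:
def work(depth, c):
    if buf < 22:
        depth = buf > 8
    else:
        depth *= e * 35
    e = buf - e - (buf == buf)
    buf = buf + 27
    c = [val - val for val in depth if 15 < buf and buf <= depth]
    depth = 19
    buf = record(handle(buf))
    e = 13 <= buf
    buf -= depth * buf
    if 38 > e and e != depth:
        c += e + depth
        buf = e
    return val

c = [val - val for val in depth if 15 < buf and buf <= depth]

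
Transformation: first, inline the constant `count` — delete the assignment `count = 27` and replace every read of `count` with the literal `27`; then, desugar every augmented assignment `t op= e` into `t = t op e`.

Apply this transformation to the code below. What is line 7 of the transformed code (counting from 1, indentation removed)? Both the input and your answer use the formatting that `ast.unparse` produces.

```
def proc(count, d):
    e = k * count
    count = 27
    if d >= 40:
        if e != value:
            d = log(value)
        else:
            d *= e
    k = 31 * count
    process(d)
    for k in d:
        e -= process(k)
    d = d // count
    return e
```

d = d * e

Transformed code:
def proc(count, d):
    e = k * 27
    if d >= 40:
        if e != value:
            d = log(value)
        else:
            d = d * e
    k = 31 * 27
    process(d)
    for k in d:
        e = e - process(k)
    d = d // 27
    return e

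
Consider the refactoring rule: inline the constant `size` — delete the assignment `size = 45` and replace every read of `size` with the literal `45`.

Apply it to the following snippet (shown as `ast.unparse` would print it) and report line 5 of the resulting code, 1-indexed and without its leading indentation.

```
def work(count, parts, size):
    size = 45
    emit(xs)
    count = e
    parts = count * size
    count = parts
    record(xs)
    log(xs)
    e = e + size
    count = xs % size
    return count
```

count = parts

Transformed code:
def work(count, parts, size):
    emit(xs)
    count = e
    parts = count * 45
    count = parts
    record(xs)
    log(xs)
    e = e + 45
    count = xs % 45
    return count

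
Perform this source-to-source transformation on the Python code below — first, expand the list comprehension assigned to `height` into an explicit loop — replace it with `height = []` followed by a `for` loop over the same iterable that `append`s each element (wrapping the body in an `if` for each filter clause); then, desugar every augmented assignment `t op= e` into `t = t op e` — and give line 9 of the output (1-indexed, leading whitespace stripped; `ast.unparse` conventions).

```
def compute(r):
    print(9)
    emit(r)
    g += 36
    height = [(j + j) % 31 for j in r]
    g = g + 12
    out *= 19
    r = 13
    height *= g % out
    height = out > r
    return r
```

Transformed code:
def compute(r):
    print(9)
    emit(r)
    g = g + 36
    height = []
    for j in r:
        height.append((j + j) % 31)
    g = g + 12
    out = out * 19
    r = 13
    height = height * (g % out)
    height = out > r
    return r

out = out * 19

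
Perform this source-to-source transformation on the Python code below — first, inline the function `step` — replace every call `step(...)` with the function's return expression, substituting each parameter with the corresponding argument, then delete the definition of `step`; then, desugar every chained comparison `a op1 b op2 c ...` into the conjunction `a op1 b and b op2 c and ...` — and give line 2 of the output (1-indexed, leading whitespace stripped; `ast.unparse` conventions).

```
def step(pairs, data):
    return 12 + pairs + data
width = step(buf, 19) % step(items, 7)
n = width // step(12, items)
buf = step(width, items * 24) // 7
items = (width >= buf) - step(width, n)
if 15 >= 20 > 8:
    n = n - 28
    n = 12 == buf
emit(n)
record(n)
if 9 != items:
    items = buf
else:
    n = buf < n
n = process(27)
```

n = width // (12 + 12 + items)

Transformed code:
width = (12 + buf + 19) % (12 + items + 7)
n = width // (12 + 12 + items)
buf = (12 + width + items * 24) // 7
items = (width >= buf) - (12 + width + n)
if 15 >= 20 and 20 > 8:
    n = n - 28
    n = 12 == buf
emit(n)
record(n)
if 9 != items:
    items = buf
else:
    n = buf < n
n = process(27)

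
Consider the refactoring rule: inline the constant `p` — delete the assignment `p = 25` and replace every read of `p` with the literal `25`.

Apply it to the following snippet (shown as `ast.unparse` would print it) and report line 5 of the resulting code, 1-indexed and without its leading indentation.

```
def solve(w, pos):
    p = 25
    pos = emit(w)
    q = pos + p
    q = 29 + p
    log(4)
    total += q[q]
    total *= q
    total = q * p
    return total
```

log(4)

Transformed code:
def solve(w, pos):
    pos = emit(w)
    q = pos + 25
    q = 29 + 25
    log(4)
    total += q[q]
    total *= q
    total = q * 25
    return total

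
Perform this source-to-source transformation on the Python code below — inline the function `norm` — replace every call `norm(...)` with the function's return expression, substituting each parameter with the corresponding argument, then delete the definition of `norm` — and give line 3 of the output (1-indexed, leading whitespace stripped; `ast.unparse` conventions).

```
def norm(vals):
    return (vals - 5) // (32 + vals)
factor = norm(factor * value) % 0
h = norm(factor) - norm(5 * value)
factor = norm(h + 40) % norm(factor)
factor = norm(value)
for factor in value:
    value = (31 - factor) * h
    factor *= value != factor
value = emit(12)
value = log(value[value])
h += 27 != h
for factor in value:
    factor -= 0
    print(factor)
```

Transformed code:
factor = (factor * value - 5) // (32 + factor * value) % 0
h = (factor - 5) // (32 + factor) - (5 * value - 5) // (32 + 5 * value)
factor = (h + 40 - 5) // (32 + (h + 40)) % ((factor - 5) // (32 + factor))
factor = (value - 5) // (32 + value)
for factor in value:
    value = (31 - factor) * h
    factor *= value != factor
value = emit(12)
value = log(value[value])
h += 27 != h
for factor in value:
    factor -= 0
    print(factor)

factor = (h + 40 - 5) // (32 + (h + 40)) % ((factor - 5) // (32 + factor))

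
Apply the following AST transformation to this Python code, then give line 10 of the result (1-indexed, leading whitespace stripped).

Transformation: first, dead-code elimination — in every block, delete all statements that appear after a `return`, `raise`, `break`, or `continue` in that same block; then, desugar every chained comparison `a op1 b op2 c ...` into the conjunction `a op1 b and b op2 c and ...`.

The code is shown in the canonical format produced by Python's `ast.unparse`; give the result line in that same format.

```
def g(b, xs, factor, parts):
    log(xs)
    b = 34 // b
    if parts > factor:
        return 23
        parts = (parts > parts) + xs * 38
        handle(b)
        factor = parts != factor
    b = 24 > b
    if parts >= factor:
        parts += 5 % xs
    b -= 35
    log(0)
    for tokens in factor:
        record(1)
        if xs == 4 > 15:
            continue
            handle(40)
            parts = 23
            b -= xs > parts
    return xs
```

log(0)

Transformed code:
def g(b, xs, factor, parts):
    log(xs)
    b = 34 // b
    if parts > factor:
        return 23
    b = 24 > b
    if parts >= factor:
        parts += 5 % xs
    b -= 35
    log(0)
    for tokens in factor:
        record(1)
        if xs == 4 and 4 > 15:
            continue
    return xs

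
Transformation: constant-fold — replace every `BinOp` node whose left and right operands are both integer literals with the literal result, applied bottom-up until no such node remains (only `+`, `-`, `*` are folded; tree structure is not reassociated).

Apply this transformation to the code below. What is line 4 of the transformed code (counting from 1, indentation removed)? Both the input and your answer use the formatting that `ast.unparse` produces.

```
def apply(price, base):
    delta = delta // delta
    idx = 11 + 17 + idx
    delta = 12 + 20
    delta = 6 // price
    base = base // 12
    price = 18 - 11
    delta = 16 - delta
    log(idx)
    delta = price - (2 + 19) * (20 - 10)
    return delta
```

Transformed code:
def apply(price, base):
    delta = delta // delta
    idx = 28 + idx
    delta = 32
    delta = 6 // price
    base = base // 12
    price = 7
    delta = 16 - delta
    log(idx)
    delta = price - 210
    return delta

delta = 32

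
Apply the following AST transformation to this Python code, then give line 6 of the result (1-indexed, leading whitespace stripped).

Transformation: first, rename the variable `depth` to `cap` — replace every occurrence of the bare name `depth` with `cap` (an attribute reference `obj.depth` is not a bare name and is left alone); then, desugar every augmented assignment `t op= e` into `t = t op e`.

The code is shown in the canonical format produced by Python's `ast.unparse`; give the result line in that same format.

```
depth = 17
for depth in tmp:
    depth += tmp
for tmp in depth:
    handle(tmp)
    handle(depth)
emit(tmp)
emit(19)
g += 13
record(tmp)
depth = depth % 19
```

Transformed code:
cap = 17
for cap in tmp:
    cap = cap + tmp
for tmp in cap:
    handle(tmp)
    handle(cap)
emit(tmp)
emit(19)
g = g + 13
record(tmp)
cap = cap % 19

handle(cap)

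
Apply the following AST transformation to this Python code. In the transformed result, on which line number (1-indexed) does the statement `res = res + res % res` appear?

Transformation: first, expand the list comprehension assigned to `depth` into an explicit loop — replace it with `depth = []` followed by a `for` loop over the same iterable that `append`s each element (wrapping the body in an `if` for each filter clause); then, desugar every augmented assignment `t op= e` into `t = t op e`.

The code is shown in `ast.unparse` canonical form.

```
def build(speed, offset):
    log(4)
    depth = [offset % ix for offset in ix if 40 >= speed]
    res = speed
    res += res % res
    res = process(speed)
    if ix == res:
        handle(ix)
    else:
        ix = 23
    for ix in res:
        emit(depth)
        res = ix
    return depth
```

8

Transformed code:
def build(speed, offset):
    log(4)
    depth = []
    for offset in ix:
        if 40 >= speed:
            depth.append(offset % ix)
    res = speed
    res = res + res % res
    res = process(speed)
    if ix == res:
        handle(ix)
    else:
        ix = 23
    for ix in res:
        emit(depth)
        res = ix
    return depth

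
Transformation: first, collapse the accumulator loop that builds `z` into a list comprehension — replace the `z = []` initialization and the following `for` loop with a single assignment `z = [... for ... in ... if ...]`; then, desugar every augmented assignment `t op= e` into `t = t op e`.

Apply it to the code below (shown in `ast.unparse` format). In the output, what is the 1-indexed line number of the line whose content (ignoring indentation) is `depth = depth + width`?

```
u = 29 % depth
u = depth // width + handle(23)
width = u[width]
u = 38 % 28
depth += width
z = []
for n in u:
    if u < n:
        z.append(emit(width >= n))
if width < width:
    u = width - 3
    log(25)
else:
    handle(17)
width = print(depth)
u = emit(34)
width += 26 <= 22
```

Transformed code:
u = 29 % depth
u = depth // width + handle(23)
width = u[width]
u = 38 % 28
depth = depth + width
z = [emit(width >= n) for n in u if u < n]
if width < width:
    u = width - 3
    log(25)
else:
    handle(17)
width = print(depth)
u = emit(34)
width = width + (26 <= 22)

5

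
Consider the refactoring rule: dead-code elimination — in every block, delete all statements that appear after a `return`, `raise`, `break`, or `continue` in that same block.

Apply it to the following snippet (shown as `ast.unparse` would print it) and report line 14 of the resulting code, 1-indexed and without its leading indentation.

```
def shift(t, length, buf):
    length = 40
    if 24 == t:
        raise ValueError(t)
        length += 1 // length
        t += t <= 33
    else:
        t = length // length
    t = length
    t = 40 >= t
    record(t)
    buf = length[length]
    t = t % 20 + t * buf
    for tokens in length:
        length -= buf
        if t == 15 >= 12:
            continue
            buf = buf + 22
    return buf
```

Transformed code:
def shift(t, length, buf):
    length = 40
    if 24 == t:
        raise ValueError(t)
    else:
        t = length // length
    t = length
    t = 40 >= t
    record(t)
    buf = length[length]
    t = t % 20 + t * buf
    for tokens in length:
        length -= buf
        if t == 15 >= 12:
            continue
    return buf

if t == 15 >= 12:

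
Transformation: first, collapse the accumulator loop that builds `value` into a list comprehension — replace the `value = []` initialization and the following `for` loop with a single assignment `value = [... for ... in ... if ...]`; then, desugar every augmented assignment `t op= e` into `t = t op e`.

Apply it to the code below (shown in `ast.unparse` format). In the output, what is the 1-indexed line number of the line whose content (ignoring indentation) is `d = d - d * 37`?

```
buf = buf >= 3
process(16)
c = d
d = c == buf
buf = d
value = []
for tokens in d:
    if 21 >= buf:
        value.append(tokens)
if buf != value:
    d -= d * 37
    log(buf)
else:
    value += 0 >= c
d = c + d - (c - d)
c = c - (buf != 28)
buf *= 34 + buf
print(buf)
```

8

Transformed code:
buf = buf >= 3
process(16)
c = d
d = c == buf
buf = d
value = [tokens for tokens in d if 21 >= buf]
if buf != value:
    d = d - d * 37
    log(buf)
else:
    value = value + (0 >= c)
d = c + d - (c - d)
c = c - (buf != 28)
buf = buf * (34 + buf)
print(buf)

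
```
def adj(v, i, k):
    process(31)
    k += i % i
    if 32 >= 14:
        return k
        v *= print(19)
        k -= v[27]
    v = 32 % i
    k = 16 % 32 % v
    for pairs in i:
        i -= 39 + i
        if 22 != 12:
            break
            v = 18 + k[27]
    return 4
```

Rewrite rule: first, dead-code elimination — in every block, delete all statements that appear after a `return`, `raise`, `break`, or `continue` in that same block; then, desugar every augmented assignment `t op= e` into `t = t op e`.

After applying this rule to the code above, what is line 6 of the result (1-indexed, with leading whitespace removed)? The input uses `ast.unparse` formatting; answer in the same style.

v = 32 % i

Transformed code:
def adj(v, i, k):
    process(31)
    k = k + i % i
    if 32 >= 14:
        return k
    v = 32 % i
    k = 16 % 32 % v
    for pairs in i:
        i = i - (39 + i)
        if 22 != 12:
            break
    return 4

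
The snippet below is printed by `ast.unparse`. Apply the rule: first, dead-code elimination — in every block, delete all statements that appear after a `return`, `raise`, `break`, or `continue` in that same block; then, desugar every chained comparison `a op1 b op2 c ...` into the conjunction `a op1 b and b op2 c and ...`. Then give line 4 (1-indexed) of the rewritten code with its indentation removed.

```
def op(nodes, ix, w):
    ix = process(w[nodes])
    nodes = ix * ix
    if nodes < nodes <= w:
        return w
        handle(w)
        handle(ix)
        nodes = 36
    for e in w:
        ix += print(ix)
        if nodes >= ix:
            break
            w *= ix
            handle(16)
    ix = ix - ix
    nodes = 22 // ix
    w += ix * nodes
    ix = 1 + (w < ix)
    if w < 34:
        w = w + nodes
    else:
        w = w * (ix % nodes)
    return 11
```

Transformed code:
def op(nodes, ix, w):
    ix = process(w[nodes])
    nodes = ix * ix
    if nodes < nodes and nodes <= w:
        return w
    for e in w:
        ix += print(ix)
        if nodes >= ix:
            break
    ix = ix - ix
    nodes = 22 // ix
    w += ix * nodes
    ix = 1 + (w < ix)
    if w < 34:
        w = w + nodes
    else:
        w = w * (ix % nodes)
    return 11

if nodes < nodes and nodes <= w:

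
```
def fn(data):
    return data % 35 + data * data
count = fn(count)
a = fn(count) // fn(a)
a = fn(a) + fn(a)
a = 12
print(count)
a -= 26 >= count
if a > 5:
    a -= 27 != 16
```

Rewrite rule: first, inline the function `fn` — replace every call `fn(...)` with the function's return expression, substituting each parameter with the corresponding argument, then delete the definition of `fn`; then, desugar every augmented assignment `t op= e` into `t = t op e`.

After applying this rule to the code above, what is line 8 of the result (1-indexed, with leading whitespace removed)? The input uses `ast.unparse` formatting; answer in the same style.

Transformed code:
count = count % 35 + count * count
a = (count % 35 + count * count) // (a % 35 + a * a)
a = a % 35 + a * a + (a % 35 + a * a)
a = 12
print(count)
a = a - (26 >= count)
if a > 5:
    a = a - (27 != 16)

a = a - (27 != 16)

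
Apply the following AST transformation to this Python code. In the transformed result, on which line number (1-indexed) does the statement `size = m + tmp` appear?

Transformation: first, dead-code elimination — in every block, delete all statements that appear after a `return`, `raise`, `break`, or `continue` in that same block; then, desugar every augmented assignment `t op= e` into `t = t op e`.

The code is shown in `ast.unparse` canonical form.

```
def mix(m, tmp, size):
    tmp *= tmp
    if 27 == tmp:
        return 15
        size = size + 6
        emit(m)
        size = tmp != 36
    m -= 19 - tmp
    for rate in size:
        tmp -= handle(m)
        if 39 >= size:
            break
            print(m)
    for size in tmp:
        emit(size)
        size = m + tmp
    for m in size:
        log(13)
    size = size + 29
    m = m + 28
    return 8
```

Transformed code:
def mix(m, tmp, size):
    tmp = tmp * tmp
    if 27 == tmp:
        return 15
    m = m - (19 - tmp)
    for rate in size:
        tmp = tmp - handle(m)
        if 39 >= size:
            break
    for size in tmp:
        emit(size)
        size = m + tmp
    for m in size:
        log(13)
    size = size + 29
    m = m + 28
    return 8

12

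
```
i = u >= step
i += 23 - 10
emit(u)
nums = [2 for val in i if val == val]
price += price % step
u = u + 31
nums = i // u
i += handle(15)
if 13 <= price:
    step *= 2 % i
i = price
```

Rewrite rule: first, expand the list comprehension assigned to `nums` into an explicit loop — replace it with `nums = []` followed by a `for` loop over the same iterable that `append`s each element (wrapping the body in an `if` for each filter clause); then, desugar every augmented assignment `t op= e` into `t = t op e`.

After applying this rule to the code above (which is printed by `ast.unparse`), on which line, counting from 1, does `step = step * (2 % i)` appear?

Transformed code:
i = u >= step
i = i + (23 - 10)
emit(u)
nums = []
for val in i:
    if val == val:
        nums.append(2)
price = price + price % step
u = u + 31
nums = i // u
i = i + handle(15)
if 13 <= price:
    step = step * (2 % i)
i = price

13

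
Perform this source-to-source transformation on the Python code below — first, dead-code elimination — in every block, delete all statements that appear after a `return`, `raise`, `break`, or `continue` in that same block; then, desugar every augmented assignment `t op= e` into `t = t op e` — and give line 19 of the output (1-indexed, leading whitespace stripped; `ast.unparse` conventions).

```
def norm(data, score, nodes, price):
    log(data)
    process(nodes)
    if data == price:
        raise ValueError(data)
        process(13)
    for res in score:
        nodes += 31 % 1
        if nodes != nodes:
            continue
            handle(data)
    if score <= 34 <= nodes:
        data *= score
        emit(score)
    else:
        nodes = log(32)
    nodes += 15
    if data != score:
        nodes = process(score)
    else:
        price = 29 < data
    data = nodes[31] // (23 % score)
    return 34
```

Transformed code:
def norm(data, score, nodes, price):
    log(data)
    process(nodes)
    if data == price:
        raise ValueError(data)
    for res in score:
        nodes = nodes + 31 % 1
        if nodes != nodes:
            continue
    if score <= 34 <= nodes:
        data = data * score
        emit(score)
    else:
        nodes = log(32)
    nodes = nodes + 15
    if data != score:
        nodes = process(score)
    else:
        price = 29 < data
    data = nodes[31] // (23 % score)
    return 34

price = 29 < data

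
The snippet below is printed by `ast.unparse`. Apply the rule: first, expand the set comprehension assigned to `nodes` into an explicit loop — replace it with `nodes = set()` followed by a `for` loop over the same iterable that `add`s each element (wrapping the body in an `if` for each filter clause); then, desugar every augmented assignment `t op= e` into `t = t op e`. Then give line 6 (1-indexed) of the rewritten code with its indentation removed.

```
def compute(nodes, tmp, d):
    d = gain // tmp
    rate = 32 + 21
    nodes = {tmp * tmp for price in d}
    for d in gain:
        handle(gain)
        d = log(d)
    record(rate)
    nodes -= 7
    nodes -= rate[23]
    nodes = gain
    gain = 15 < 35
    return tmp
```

Transformed code:
def compute(nodes, tmp, d):
    d = gain // tmp
    rate = 32 + 21
    nodes = set()
    for price in d:
        nodes.add(tmp * tmp)
    for d in gain:
        handle(gain)
        d = log(d)
    record(rate)
    nodes = nodes - 7
    nodes = nodes - rate[23]
    nodes = gain
    gain = 15 < 35
    return tmp

nodes.add(tmp * tmp)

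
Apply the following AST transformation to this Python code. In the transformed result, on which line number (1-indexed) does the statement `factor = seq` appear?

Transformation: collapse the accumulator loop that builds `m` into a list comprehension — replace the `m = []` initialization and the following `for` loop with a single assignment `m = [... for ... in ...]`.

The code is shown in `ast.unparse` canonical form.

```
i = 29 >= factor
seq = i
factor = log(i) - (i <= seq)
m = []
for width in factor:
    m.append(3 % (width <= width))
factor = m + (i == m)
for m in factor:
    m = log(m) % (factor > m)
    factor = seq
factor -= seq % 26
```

8

Transformed code:
i = 29 >= factor
seq = i
factor = log(i) - (i <= seq)
m = [3 % (width <= width) for width in factor]
factor = m + (i == m)
for m in factor:
    m = log(m) % (factor > m)
    factor = seq
factor -= seq % 26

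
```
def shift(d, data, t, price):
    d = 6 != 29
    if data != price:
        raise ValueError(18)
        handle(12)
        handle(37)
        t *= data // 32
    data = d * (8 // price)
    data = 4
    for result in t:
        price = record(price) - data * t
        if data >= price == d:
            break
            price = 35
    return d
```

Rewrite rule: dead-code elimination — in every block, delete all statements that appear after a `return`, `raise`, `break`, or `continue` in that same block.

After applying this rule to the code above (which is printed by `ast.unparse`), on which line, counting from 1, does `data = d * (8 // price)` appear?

Transformed code:
def shift(d, data, t, price):
    d = 6 != 29
    if data != price:
        raise ValueError(18)
    data = d * (8 // price)
    data = 4
    for result in t:
        price = record(price) - data * t
        if data >= price == d:
            break
    return d

5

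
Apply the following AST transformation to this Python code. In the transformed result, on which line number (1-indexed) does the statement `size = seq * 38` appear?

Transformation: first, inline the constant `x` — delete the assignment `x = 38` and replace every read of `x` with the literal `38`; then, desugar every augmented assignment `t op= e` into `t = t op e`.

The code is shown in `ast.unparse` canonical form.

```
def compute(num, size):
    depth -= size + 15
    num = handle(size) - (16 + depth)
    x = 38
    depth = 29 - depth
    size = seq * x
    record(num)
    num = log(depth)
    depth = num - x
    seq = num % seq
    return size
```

5

Transformed code:
def compute(num, size):
    depth = depth - (size + 15)
    num = handle(size) - (16 + depth)
    depth = 29 - depth
    size = seq * 38
    record(num)
    num = log(depth)
    depth = num - 38
    seq = num % seq
    return size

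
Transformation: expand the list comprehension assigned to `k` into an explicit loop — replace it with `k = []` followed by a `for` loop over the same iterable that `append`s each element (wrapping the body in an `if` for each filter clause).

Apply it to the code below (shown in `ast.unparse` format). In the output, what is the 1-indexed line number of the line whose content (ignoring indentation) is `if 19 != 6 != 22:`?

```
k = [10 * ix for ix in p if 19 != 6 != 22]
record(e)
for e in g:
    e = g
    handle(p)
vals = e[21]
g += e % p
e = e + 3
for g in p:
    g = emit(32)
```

Transformed code:
k = []
for ix in p:
    if 19 != 6 != 22:
        k.append(10 * ix)
record(e)
for e in g:
    e = g
    handle(p)
vals = e[21]
g += e % p
e = e + 3
for g in p:
    g = emit(32)

3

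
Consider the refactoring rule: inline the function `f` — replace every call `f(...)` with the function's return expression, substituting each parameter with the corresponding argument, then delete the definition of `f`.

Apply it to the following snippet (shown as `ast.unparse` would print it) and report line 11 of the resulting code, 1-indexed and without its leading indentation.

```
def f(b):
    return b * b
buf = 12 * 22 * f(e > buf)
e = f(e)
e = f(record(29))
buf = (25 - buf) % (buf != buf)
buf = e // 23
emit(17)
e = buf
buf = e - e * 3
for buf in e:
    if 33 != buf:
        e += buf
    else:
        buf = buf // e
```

Transformed code:
buf = 12 * 22 * ((e > buf) * (e > buf))
e = e * e
e = record(29) * record(29)
buf = (25 - buf) % (buf != buf)
buf = e // 23
emit(17)
e = buf
buf = e - e * 3
for buf in e:
    if 33 != buf:
        e += buf
    else:
        buf = buf // e

e += buf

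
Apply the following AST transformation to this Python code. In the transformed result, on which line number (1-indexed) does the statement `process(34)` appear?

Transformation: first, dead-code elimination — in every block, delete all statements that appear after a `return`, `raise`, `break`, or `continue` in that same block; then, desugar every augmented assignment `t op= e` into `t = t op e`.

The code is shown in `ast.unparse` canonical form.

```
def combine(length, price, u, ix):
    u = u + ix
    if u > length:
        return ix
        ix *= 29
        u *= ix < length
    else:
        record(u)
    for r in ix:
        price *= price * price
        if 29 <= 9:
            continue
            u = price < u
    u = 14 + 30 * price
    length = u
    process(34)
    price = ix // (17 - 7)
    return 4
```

13

Transformed code:
def combine(length, price, u, ix):
    u = u + ix
    if u > length:
        return ix
    else:
        record(u)
    for r in ix:
        price = price * (price * price)
        if 29 <= 9:
            continue
    u = 14 + 30 * price
    length = u
    process(34)
    price = ix // (17 - 7)
    return 4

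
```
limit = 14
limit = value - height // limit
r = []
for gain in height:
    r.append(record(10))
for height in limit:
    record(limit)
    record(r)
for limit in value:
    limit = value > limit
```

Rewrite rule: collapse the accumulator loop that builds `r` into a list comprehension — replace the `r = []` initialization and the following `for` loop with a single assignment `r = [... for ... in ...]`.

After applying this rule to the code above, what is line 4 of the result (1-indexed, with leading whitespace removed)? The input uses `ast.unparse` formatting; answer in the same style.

for height in limit:

Transformed code:
limit = 14
limit = value - height // limit
r = [record(10) for gain in height]
for height in limit:
    record(limit)
    record(r)
for limit in value:
    limit = value > limit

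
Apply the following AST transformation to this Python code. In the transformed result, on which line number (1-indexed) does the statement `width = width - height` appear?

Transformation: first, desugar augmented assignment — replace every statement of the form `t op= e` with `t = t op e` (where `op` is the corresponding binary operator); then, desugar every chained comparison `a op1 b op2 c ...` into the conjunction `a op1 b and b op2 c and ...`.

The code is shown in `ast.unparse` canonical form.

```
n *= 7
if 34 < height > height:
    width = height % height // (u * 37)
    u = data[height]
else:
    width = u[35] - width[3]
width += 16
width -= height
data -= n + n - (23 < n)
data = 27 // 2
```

8

Transformed code:
n = n * 7
if 34 < height and height > height:
    width = height % height // (u * 37)
    u = data[height]
else:
    width = u[35] - width[3]
width = width + 16
width = width - height
data = data - (n + n - (23 < n))
data = 27 // 2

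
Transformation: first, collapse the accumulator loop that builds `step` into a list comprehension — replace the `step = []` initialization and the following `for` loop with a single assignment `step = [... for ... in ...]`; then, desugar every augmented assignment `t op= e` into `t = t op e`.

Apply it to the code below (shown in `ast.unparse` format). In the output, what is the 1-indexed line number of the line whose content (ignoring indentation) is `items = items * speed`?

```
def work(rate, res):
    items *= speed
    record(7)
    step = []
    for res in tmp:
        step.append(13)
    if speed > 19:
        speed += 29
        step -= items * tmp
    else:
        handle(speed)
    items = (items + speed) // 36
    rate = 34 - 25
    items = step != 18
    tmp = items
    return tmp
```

Transformed code:
def work(rate, res):
    items = items * speed
    record(7)
    step = [13 for res in tmp]
    if speed > 19:
        speed = speed + 29
        step = step - items * tmp
    else:
        handle(speed)
    items = (items + speed) // 36
    rate = 34 - 25
    items = step != 18
    tmp = items
    return tmp

2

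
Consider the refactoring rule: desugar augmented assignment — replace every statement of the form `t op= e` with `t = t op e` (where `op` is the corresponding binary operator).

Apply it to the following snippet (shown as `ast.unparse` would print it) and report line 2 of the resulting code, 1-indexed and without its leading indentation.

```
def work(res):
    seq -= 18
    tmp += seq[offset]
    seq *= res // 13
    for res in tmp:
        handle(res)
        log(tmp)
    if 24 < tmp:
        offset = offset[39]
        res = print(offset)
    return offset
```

Transformed code:
def work(res):
    seq = seq - 18
    tmp = tmp + seq[offset]
    seq = seq * (res // 13)
    for res in tmp:
        handle(res)
        log(tmp)
    if 24 < tmp:
        offset = offset[39]
        res = print(offset)
    return offset

seq = seq - 18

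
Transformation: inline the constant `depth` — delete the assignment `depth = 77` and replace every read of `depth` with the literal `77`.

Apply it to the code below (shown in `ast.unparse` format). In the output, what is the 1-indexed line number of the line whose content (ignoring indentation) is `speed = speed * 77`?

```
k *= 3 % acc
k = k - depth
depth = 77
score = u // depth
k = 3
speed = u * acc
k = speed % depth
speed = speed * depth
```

7

Transformed code:
k *= 3 % acc
k = k - 77
score = u // 77
k = 3
speed = u * acc
k = speed % 77
speed = speed * 77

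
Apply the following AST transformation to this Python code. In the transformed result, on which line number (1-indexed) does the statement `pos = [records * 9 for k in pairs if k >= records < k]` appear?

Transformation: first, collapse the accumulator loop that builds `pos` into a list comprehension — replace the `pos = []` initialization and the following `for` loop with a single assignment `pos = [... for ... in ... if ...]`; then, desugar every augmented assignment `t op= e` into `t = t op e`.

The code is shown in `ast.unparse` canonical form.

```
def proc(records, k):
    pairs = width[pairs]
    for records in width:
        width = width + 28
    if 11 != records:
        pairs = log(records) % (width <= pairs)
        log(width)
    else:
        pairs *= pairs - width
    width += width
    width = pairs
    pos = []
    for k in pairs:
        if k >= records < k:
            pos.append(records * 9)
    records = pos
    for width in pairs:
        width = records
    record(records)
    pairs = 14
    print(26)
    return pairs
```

12

Transformed code:
def proc(records, k):
    pairs = width[pairs]
    for records in width:
        width = width + 28
    if 11 != records:
        pairs = log(records) % (width <= pairs)
        log(width)
    else:
        pairs = pairs * (pairs - width)
    width = width + width
    width = pairs
    pos = [records * 9 for k in pairs if k >= records < k]
    records = pos
    for width in pairs:
        width = records
    record(records)
    pairs = 14
    print(26)
    return pairs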